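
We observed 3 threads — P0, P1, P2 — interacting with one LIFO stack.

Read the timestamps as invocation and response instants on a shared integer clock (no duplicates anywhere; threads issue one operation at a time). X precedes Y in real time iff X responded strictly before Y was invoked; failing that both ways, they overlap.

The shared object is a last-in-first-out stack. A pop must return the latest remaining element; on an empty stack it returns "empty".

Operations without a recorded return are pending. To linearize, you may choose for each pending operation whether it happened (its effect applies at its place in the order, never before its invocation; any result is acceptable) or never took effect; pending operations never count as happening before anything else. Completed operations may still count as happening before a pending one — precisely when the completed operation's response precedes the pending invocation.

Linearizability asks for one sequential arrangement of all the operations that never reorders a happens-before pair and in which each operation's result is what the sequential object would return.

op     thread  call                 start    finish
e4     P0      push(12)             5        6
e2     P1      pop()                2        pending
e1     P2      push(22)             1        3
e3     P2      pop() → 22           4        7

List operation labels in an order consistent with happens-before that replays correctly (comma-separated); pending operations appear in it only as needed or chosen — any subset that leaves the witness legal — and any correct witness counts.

1. e1 push(22), leaving stack <22>
2. e3 pop() → 22, leaving stack <>
3. e2 pop() (pending, included), leaving stack <>
4. e4 push(12), leaving stack <12>

e1, e3, e2, e4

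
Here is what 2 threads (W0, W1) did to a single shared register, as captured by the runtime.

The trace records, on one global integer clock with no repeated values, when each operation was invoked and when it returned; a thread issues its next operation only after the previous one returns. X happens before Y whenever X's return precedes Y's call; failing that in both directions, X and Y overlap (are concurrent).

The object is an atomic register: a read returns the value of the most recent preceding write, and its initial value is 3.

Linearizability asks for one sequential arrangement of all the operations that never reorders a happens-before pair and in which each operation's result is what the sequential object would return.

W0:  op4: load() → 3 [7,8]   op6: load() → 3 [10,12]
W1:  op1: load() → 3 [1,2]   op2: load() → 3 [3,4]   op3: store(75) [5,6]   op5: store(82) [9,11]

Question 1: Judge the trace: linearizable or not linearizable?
through event 7 a valid linearization exists; event 8 (op4 responding at time 8) ends that
exhaustive check: the 4 completed register ops admit one real-time order; illegal
sample order op1, op2, op3, op4 stalls at step 4 — op4 load() → 3 has no legal effect

not linearizable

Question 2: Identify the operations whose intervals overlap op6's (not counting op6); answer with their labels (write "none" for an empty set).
op6 spans [10,12]; an op avoiding the whole window 10..12 is ordered, any other is concurrent
op1 [1,2]: before
op2 [3,4]: before
op3 [5,6]: before
op4 [7,8]: before
op5 [9,11]: concurrent

op5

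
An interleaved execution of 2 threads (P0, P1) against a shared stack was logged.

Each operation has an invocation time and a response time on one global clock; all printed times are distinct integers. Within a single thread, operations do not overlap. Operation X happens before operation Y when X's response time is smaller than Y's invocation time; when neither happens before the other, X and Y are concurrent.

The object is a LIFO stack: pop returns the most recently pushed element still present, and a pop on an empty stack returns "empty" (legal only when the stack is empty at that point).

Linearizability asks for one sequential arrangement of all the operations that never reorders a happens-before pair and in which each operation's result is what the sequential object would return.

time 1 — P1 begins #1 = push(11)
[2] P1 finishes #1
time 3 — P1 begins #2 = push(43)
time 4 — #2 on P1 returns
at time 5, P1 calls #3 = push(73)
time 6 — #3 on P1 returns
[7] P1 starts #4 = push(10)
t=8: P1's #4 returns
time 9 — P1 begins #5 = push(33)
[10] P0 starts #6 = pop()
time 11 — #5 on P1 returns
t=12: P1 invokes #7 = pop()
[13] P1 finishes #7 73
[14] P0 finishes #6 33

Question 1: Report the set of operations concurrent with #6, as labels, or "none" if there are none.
Answer: #5, #7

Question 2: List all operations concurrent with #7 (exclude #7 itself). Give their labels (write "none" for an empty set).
Answer: #6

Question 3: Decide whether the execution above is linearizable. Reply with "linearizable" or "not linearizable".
not linearizable

the violation lands at event 13, #7's response at time 13: events 1..12 linearize, events 1..13 do not
exhaustive check: the 6 completed stack ops admit one real-time order; illegal
including or dropping the 1 pending operation (#6) in any combination fails
take #1, #2, #3, #4, #5, #7 (pending dropped): step 6 already fails, because #7 pop() → 73 cannot occur there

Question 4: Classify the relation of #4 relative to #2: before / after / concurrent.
Answer: after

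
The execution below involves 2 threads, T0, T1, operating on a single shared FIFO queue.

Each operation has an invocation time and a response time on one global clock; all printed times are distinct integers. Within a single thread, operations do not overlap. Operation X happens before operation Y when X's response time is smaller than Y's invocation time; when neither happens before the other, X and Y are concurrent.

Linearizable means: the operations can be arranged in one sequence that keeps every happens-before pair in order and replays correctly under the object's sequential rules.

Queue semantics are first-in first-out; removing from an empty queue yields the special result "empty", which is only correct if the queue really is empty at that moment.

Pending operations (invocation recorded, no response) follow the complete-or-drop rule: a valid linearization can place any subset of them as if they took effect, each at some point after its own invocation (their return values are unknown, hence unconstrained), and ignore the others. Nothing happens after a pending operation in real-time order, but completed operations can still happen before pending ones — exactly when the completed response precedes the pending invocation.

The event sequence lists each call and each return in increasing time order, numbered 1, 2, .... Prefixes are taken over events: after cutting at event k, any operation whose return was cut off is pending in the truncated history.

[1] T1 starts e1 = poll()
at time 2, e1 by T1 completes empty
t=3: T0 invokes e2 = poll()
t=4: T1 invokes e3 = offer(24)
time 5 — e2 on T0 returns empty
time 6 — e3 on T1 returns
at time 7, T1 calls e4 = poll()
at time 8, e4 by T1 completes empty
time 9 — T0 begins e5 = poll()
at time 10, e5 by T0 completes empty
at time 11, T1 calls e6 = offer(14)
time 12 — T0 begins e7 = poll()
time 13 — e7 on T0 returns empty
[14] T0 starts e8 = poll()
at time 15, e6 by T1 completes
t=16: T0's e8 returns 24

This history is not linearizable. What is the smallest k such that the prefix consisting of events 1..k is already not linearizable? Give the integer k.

events 1..7 are still linearizable — one witness is e1, e2, e3:
after step 1 (e1 poll() → empty): queue <>
after step 2 (e2 poll() → empty): queue <>
after step 3 (e3 offer(24)): queue <24>
at event 8 (e4's time-8 response) nothing linearizes any more
take e1, e2, e3, e4: step 4 already fails, because e4 poll() → empty cannot occur there
take e1, e3, e2, e4: step 3 already fails, because e2 poll() → empty cannot occur there

8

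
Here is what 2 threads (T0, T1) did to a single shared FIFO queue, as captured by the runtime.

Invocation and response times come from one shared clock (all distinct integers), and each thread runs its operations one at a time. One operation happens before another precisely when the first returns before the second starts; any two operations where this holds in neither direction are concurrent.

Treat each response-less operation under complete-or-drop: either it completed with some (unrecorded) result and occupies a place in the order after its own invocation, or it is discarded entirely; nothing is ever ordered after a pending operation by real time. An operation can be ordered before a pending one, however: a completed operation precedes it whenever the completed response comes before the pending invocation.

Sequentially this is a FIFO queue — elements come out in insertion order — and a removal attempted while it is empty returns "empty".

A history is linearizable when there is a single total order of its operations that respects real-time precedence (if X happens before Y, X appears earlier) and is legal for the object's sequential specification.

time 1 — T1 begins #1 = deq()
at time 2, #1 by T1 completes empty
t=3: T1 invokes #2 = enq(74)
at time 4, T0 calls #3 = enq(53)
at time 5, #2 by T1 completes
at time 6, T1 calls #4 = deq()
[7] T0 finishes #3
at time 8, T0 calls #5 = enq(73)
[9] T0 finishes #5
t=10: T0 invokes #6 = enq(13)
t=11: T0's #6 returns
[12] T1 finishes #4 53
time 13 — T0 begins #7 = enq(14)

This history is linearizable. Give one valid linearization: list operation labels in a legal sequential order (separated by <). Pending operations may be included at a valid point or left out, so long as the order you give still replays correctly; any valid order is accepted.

#1 < #3 < #2 < #4 < #5 < #6

step 1: #1 deq() → empty — queue <>
step 2: #3 enq(53) — queue <53>
step 3: #2 enq(74) — queue <53,74>
step 4: #4 deq() → 53 — queue <74>
step 5: #5 enq(73) — queue <74,73>
step 6: #6 enq(13) — queue <74,73,13>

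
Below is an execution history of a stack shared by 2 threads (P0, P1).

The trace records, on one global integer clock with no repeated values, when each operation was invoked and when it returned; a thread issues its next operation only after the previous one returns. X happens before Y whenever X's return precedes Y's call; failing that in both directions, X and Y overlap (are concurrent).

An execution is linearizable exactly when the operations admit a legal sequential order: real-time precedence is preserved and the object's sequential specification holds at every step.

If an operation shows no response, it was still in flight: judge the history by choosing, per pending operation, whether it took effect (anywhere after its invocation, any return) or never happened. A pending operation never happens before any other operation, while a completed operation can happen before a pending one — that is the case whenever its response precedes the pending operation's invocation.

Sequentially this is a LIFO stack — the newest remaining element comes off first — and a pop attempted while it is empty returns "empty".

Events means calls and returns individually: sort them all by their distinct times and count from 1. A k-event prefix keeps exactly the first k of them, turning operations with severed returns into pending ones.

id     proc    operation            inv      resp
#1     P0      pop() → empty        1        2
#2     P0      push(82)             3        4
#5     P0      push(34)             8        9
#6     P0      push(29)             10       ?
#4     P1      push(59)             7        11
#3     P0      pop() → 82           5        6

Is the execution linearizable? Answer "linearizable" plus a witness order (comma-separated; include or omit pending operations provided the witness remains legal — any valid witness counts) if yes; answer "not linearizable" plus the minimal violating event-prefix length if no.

linearizable — witness: #1, #2, #3, #4, #5

after step 1 (#1 pop() → empty): stack <>
after step 2 (#2 push(82)): stack <82>
after step 3 (#3 pop() → 82): stack <>
after step 4 (#4 push(59)): stack <59>
after step 5 (#5 push(34)): stack <59,34>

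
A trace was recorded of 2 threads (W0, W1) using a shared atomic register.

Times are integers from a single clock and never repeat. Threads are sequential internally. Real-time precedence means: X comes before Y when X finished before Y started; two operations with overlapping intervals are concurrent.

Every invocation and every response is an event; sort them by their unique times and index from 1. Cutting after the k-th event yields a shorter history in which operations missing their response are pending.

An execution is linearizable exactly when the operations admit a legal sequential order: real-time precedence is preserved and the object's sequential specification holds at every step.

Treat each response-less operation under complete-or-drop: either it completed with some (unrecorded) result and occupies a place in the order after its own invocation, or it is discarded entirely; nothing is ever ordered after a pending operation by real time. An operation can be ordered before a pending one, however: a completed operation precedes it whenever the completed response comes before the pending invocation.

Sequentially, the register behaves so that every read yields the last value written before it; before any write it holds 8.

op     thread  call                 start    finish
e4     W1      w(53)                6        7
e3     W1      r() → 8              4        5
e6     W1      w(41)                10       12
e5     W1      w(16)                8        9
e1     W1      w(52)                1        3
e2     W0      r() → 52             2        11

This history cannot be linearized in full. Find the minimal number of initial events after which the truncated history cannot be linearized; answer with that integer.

5

events 1..4 are linearizable; a witness order is e1:
1. e1 w(52), leaving value 52
once event 5 joins (e3's response, time 5), exhaustive search finds no witness
including or dropping the 1 pending operation (e2) in any combination fails
e.g. e1, e3 (pending dropped): illegal at step 2, since e3 r() → 8 cannot apply there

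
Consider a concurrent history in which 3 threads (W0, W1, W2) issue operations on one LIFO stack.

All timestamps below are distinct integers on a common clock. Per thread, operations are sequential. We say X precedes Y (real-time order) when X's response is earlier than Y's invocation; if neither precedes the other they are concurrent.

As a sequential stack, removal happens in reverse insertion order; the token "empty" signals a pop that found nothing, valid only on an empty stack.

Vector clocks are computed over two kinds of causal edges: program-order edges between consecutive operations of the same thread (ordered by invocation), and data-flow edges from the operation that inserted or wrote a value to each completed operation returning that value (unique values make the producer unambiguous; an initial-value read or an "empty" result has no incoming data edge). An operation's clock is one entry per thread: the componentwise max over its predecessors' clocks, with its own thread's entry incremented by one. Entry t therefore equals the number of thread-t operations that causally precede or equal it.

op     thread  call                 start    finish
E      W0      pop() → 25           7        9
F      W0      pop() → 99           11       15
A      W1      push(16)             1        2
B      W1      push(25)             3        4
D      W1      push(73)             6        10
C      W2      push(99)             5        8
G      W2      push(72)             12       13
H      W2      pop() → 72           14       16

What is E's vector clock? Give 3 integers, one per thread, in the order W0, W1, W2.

invoked at 5, C has no predecessors; its own W2 bump gives (0, 0, 1)
invoked at 1, A has no predecessors; its own W1 bump gives (0, 1, 0)
VC(G, invoked at 12): max of VC(C)=(0, 0, 1), then +1 on thread W2 → (0, 0, 2)
VC(B, invoked at 3): max of VC(A)=(0, 1, 0), then +1 on thread W1 → (0, 2, 0)
VC(H, invoked at 14): max of VC(G)=(0, 0, 2), then +1 on thread W2 → (0, 0, 3)
VC(D, invoked at 6): max of VC(B)=(0, 2, 0), then +1 on thread W1 → (0, 3, 0)
VC(E, invoked at 7): max of VC(B)=(0, 2, 0), then +1 on thread W0 → (1, 2, 0)
VC(F, invoked at 11): max of VC(C)=(0, 0, 1), VC(E)=(1, 2, 0), then +1 on thread W0 → (2, 2, 1)
target: VC(E) = (1, 2, 0)

(1, 2, 0)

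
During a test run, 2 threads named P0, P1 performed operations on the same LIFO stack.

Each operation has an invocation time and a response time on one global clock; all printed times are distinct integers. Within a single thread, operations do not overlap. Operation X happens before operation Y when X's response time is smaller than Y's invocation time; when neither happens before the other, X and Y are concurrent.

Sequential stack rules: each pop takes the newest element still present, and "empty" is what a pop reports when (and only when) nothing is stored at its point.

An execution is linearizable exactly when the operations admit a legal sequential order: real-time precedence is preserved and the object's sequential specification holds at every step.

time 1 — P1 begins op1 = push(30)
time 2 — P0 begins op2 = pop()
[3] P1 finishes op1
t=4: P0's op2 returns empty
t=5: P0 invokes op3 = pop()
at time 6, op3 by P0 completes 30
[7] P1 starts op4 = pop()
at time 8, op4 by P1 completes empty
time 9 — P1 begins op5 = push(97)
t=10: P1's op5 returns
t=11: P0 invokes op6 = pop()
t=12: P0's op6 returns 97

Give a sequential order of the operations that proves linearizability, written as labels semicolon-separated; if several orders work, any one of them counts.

1. op2 pop() → empty, leaving stack <>
2. op1 push(30), leaving stack <30>
3. op3 pop() → 30, leaving stack <>
4. op4 pop() → empty, leaving stack <>
5. op5 push(97), leaving stack <97>
6. op6 pop() → 97, leaving stack <>

op2; op1; op3; op4; op5; op6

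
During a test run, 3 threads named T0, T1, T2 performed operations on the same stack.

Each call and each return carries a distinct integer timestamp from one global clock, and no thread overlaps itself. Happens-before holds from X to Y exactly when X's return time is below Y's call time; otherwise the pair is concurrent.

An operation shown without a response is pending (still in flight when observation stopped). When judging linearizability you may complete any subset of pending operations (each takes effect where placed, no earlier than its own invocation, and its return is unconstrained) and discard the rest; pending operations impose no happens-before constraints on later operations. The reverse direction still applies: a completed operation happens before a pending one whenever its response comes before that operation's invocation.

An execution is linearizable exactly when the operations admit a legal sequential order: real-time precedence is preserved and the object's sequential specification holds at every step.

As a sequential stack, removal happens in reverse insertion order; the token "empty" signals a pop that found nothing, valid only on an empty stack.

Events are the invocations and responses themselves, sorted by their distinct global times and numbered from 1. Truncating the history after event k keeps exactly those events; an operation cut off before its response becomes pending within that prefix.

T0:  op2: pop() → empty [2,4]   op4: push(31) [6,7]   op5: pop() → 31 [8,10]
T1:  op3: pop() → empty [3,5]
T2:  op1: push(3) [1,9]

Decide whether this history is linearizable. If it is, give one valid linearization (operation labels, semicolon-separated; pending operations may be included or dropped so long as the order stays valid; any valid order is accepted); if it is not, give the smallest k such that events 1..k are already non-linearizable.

after step 1 (op2 pop() → empty): stack <>
after step 2 (op3 pop() → empty): stack <>
after step 3 (op1 push(3)): stack <3>
after step 4 (op4 push(31)): stack <3,31>
after step 5 (op5 pop() → 31): stack <3>

linearizable — witness: op2; op3; op1; op4; op5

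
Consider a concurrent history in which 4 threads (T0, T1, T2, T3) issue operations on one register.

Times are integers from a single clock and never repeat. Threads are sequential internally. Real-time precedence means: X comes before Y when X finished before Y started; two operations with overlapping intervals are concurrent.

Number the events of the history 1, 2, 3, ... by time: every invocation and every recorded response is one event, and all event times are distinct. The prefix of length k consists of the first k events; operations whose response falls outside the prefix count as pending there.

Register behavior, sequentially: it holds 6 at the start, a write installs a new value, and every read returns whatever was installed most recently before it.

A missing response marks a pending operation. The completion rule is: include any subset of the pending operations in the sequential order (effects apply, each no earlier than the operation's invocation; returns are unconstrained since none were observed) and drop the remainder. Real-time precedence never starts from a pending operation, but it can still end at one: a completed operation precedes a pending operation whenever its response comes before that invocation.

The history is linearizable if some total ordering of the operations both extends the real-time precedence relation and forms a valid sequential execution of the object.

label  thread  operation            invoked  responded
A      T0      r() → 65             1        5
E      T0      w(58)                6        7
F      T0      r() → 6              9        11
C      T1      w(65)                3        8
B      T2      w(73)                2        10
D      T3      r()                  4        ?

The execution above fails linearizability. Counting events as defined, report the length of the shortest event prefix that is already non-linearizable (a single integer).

events 1..10 are linearizable, e.g. via B, C, A, D, E:
1. B w(73), leaving value 73
2. C w(65), leaving value 65
3. A r() → 65, leaving value 65
4. D r() (pending, included), leaving value 65
5. E w(58), leaving value 58
event 11 — F's response, time 11 — after it, nothing linearizes
every completion of the 1 pending operation (D) was checked; none linearizes
take A, B, C, E, F (pending dropped): step 1 already fails, because A r() → 65 cannot occur there
take A, B, E, C, F (pending dropped): step 1 already fails, because A r() → 65 cannot occur there

11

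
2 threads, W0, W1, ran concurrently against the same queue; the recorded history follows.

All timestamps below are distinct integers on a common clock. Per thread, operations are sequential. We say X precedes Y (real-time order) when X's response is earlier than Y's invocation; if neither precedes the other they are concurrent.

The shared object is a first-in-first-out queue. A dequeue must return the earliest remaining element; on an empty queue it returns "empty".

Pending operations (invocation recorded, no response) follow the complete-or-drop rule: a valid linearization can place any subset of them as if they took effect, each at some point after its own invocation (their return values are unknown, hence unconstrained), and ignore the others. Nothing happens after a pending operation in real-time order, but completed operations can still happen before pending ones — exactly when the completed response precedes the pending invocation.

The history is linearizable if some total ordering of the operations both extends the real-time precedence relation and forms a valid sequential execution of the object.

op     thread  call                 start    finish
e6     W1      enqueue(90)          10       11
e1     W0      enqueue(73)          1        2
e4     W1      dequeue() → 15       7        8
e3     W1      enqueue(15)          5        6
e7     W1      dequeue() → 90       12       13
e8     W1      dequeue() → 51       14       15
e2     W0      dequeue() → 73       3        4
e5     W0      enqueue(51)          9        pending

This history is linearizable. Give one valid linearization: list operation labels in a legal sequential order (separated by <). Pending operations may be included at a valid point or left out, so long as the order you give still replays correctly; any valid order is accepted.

1. e1 enqueue(73), leaving queue <73>
2. e2 dequeue() → 73, leaving queue <>
3. e3 enqueue(15), leaving queue <15>
4. e4 dequeue() → 15, leaving queue <>
5. e6 enqueue(90), leaving queue <90>
6. e5 enqueue(51) (pending, included), leaving queue <90,51>
7. e7 dequeue() → 90, leaving queue <51>
8. e8 dequeue() → 51, leaving queue <>

e1 < e2 < e3 < e4 < e6 < e5 < e7 < e8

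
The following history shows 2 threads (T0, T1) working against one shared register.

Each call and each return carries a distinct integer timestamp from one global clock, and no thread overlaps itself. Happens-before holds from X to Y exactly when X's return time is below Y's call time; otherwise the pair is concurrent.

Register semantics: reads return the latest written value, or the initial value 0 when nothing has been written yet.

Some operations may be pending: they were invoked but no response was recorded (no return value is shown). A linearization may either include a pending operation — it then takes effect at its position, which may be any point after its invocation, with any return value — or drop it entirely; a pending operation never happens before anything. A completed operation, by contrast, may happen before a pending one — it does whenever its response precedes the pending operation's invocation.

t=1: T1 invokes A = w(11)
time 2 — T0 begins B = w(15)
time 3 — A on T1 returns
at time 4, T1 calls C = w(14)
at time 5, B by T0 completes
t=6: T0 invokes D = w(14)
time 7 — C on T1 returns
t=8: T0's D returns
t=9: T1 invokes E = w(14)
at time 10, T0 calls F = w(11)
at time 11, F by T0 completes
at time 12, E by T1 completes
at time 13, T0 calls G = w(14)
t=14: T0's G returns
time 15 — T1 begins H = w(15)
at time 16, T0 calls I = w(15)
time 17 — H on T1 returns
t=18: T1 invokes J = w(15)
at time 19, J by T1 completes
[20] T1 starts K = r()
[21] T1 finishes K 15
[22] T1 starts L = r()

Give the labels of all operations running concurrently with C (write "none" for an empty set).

C runs from 4 to 7; window-overlapping ops are concurrent
A [1,3]: before
B [2,5]: concurrent
D [6,8]: concurrent
E [9,12]: after
F [10,11]: after
G [13,14]: after
H [15,17]: after
I [16,…): after
J [18,19]: after
K [20,21]: after
L [22,…): after

B, D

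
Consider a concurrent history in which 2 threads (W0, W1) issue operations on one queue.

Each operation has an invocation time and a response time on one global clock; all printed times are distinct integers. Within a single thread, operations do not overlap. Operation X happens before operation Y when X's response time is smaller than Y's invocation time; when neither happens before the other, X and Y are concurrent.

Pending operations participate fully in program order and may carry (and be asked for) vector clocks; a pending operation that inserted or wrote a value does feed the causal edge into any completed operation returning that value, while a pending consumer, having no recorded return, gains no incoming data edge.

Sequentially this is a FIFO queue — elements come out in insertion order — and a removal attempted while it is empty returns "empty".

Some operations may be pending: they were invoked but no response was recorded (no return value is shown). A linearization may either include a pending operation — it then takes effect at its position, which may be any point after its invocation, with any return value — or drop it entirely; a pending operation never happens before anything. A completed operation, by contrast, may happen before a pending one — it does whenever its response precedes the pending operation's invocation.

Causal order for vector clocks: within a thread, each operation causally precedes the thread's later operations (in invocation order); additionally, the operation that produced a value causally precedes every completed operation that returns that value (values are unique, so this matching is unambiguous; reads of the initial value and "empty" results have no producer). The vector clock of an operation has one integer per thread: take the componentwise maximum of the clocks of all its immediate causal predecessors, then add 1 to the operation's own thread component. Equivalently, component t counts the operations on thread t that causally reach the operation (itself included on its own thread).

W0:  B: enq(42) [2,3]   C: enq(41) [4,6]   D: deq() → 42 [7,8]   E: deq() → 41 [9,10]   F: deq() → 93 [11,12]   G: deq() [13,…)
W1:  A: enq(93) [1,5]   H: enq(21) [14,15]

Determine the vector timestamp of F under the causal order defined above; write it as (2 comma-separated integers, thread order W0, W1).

(5, 1)

root op A, invoked 1: fresh clock plus W1's own tick → (0, 1)
root op B, invoked 2: fresh clock plus W0's own tick → (1, 0)
merge at H (invoked 14): VC(A)=(0, 1), own-thread bump on W1 → (0, 2)
merge at C (invoked 4): VC(B)=(1, 0), own-thread bump on W0 → (2, 0)
merge at D (invoked 7): VC(B)=(1, 0), VC(C)=(2, 0), own-thread bump on W0 → (3, 0)
merge at E (invoked 9): VC(C)=(2, 0), VC(D)=(3, 0), own-thread bump on W0 → (4, 0)
merge at F (invoked 11): VC(A)=(0, 1), VC(E)=(4, 0), own-thread bump on W0 → (5, 1)
merge at G (invoked 13): VC(F)=(5, 1), own-thread bump on W0 → (6, 1)
target: VC(F) = (5, 1)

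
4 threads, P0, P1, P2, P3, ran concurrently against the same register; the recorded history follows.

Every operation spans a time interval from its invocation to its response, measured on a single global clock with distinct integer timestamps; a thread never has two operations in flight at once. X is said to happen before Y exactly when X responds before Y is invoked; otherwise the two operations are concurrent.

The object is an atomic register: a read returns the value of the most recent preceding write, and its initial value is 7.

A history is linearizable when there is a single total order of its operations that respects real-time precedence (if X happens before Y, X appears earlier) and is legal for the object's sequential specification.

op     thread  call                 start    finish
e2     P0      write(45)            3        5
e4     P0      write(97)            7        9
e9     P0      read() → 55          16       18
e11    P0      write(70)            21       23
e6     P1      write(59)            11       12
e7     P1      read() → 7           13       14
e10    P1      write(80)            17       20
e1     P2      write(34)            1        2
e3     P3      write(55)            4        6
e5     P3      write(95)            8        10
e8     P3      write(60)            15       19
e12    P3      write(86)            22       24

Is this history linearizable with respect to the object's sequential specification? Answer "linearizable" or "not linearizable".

not linearizable

through event 13 a valid linearization exists; event 14 (e7 responding at time 14) ends that
4 orders of the 7 completed register ops respect real time; none is legal
sample order e1, e2, e3, e4, e5, e6, e7 stalls at step 7 — e7 read() → 7 has no legal effect
sample order e1, e2, e3, e5, e4, e6, e7 stalls at step 7 — e7 read() → 7 has no legal effect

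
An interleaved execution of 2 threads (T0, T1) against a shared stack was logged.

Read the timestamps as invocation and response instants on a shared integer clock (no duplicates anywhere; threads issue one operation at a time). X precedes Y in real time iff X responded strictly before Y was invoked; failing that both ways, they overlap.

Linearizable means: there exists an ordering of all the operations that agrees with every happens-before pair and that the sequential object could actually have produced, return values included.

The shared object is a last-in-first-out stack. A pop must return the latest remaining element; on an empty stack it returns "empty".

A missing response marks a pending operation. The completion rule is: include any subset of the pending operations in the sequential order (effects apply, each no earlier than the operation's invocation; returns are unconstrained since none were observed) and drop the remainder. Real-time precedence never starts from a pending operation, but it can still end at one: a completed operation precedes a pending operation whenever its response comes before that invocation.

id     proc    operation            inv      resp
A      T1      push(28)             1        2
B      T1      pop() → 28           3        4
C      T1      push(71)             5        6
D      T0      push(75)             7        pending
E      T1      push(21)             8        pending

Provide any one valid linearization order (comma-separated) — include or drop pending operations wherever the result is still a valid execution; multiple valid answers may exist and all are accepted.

1. A push(28), leaving stack <28>
2. B pop() → 28, leaving stack <>
3. C push(71), leaving stack <71>

A, B, C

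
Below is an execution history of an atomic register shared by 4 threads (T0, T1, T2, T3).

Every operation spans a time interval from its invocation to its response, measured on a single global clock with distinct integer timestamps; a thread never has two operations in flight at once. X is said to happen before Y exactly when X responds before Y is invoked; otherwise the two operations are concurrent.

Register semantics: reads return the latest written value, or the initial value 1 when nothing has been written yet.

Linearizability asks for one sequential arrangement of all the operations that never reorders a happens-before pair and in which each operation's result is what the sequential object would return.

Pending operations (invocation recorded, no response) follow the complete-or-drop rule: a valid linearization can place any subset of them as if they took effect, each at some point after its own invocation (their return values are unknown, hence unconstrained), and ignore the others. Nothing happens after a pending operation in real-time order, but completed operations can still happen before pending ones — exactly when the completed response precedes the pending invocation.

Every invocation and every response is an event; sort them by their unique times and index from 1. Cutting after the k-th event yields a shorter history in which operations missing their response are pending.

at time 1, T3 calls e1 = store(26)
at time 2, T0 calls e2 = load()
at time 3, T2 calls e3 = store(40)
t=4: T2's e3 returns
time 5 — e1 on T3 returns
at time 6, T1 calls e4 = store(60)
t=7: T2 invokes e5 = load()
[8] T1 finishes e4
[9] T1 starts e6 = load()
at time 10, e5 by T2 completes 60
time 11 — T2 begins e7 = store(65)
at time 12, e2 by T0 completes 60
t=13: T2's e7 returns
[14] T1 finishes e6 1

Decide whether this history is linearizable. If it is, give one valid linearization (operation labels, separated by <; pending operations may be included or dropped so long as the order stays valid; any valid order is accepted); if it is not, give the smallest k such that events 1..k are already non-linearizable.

the violation lands at event 14, e6's response at time 14: events 1..13 linearize, events 1..14 do not
all 70 real-time-respecting orders fail — 7 completed atomic register operations, no legal replay
sample order e1, e2, e3, e4, e5, e6, e7 stalls at step 2 — e2 load() → 60 has no legal effect
sample order e1, e2, e3, e4, e5, e7, e6 stalls at step 2 — e2 load() → 60 has no legal effect

not linearizable — minimal violating prefix: 14 events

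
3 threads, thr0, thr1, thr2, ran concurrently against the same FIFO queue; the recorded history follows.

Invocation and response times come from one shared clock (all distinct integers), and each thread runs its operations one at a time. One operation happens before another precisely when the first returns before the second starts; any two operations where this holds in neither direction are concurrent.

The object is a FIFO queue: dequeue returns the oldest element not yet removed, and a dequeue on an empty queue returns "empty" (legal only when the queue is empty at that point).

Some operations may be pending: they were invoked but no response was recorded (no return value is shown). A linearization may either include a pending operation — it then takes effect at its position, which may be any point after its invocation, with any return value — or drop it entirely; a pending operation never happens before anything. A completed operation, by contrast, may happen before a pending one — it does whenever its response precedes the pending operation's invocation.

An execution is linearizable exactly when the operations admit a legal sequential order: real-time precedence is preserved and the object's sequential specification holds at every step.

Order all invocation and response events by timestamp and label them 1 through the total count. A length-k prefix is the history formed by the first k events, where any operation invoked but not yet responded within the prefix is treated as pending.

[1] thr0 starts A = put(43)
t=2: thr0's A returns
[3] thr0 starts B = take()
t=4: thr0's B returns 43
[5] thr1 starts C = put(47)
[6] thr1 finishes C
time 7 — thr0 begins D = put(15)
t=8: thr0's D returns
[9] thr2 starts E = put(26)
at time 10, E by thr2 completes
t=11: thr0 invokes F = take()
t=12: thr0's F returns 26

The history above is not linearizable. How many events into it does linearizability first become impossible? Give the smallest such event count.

events 1..11 are still linearizable — one witness is A, B, C, D, E:
1. A put(43), leaving queue <43>
2. B take() → 43, leaving queue <>
3. C put(47), leaving queue <47>
4. D put(15), leaving queue <47,15>
5. E put(26), leaving queue <47,15,26>
event 12 — F's response, time 12 — after it, nothing linearizes
take A, B, C, D, E, F: step 6 already fails, because F take() → 26 cannot occur there

12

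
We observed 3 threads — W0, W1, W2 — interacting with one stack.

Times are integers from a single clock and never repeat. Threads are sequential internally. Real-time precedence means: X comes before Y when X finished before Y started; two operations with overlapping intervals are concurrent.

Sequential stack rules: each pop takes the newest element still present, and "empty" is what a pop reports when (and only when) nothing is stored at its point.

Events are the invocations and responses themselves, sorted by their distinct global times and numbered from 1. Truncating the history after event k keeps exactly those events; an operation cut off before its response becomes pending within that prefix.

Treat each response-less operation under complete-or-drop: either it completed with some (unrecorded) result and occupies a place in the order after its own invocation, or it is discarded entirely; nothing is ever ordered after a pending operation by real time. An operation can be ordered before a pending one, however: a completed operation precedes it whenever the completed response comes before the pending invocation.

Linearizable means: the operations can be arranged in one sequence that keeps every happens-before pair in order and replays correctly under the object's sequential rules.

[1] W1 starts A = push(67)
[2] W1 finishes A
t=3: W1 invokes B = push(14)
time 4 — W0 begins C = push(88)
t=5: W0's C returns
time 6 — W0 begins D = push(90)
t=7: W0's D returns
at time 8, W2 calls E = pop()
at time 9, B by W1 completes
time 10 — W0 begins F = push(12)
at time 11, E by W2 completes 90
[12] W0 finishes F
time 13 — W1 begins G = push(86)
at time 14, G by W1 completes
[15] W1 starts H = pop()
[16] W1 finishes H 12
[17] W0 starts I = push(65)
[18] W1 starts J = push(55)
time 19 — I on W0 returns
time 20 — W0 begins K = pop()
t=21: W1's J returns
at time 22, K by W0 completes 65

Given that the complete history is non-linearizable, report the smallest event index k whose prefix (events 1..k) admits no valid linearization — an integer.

events 1..15 are linearizable, e.g. via A, B, C, D, E, F, G:
step 1: A push(67) — stack <67>
step 2: B push(14) — stack <67,14>
step 3: C push(88) — stack <67,14,88>
step 4: D push(90) — stack <67,14,88,90>
step 5: E pop() → 90 — stack <67,14,88>
step 6: F push(12) — stack <67,14,88,12>
step 7: G push(86) — stack <67,14,88,12,86>
event 16 — H's response, time 16 — after it, nothing linearizes
sample order A, B, C, D, E, F, G, H stalls at step 8 — H pop() → 12 has no legal effect
sample order A, B, C, D, F, E, G, H stalls at step 6 — E pop() → 90 has no legal effect

16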